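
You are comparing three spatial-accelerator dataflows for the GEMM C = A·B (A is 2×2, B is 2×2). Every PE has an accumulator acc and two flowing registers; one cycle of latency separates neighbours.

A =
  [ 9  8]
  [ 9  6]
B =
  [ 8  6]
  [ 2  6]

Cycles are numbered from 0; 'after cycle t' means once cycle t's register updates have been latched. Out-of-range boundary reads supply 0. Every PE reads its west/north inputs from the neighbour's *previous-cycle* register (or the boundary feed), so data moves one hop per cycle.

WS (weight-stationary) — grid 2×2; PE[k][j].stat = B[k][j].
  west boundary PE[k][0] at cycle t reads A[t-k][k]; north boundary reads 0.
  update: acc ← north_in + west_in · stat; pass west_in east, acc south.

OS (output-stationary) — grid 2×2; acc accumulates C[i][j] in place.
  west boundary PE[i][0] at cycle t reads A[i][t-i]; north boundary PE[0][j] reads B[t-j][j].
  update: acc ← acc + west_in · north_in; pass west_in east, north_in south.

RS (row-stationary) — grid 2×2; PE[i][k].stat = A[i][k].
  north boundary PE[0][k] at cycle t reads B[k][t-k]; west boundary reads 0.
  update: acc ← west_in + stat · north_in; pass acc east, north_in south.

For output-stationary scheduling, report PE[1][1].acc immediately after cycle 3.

OS (2×2). Following PE[1][1] plus its west/north inputs:
  step 0 · PE0,1: acc=0; fwd→0 fwd↓0
  step 0 · PE1,0: acc=0; fwd→0 fwd↓0
  step 0 · PE1,1: acc=0; fwd→0 fwd↓0
  step 1 · PE0,1: acc=54; fwd→9 fwd↓6
  step 1 · PE1,0: acc=72; fwd→9 fwd↓8
  step 1 · PE1,1: acc=0; fwd→0 fwd↓0
  step 2 · PE0,1: acc=102; fwd→8 fwd↓6
  step 2 · PE1,0: acc=84; fwd→6 fwd↓2
  step 2 · PE1,1: acc=54; fwd→9 fwd↓6
  step 3 · PE0,1: acc=102; fwd→0 fwd↓0
  step 3 · PE1,0: acc=84; fwd→0 fwd↓0
  step 3 · PE1,1: acc=90; fwd→6 fwd↓6

PE[1][1].acc = 90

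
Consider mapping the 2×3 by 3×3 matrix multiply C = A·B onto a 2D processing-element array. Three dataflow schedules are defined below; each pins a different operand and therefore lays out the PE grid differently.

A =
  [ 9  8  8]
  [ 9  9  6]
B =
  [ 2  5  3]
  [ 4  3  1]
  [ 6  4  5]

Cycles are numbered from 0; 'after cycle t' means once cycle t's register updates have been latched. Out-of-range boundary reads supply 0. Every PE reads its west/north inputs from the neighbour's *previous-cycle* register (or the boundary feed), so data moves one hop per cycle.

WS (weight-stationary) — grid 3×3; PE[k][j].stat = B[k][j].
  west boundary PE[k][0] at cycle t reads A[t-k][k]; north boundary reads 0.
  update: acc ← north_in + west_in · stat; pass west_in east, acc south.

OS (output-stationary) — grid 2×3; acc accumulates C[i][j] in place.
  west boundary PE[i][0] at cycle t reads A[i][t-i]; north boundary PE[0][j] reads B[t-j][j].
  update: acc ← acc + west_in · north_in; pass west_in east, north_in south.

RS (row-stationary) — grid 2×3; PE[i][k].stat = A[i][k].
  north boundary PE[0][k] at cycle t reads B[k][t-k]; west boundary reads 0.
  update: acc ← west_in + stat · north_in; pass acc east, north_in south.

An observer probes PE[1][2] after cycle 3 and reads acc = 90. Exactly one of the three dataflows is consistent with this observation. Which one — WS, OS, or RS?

WS [3×3] PE[1][2] across cycles:
  t=0 PE[1][2]: acc=0 h=0 v=0
  t=1 PE[1][2]: acc=0 h=0 v=0
  t=2 PE[1][2]: acc=0 h=0 v=0
  t=3 PE[1][2]: acc=35 h=8 v=35
OS [2×3] PE[1][2] across cycles:
  t=0 PE[1][2]: acc=0 h=0 v=0
  t=1 PE[1][2]: acc=0 h=0 v=0
  t=2 PE[1][2]: acc=0 h=0 v=0
  t=3 PE[1][2]: acc=27 h=9 v=3
RS [2×3] PE[1][2] across cycles:
  t=0 PE[1][2]: acc=0 h=0 v=0
  t=1 PE[1][2]: acc=0 h=0 v=0
  t=2 PE[1][2]: acc=0 h=0 v=0
  t=3 PE[1][2]: acc=90 h=90 v=6

dataflow = RS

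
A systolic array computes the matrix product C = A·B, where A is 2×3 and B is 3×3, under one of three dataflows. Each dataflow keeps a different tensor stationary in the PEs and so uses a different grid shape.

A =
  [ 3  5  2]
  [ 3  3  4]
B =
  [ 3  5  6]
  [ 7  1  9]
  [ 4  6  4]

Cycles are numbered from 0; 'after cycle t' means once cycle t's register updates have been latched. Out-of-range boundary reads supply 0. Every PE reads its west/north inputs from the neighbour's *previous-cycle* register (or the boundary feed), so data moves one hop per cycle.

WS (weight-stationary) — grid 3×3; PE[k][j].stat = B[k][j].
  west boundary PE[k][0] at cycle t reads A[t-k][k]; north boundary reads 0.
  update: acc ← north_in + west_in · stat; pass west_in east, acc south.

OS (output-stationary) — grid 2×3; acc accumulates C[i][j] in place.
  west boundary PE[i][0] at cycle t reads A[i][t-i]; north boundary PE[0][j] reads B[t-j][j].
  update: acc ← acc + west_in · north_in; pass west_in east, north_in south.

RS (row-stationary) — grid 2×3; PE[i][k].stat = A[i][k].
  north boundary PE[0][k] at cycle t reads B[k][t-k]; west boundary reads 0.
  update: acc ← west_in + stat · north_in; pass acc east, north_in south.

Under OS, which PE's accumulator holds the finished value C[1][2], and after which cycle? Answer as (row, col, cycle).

Under OS, C[1][2] lands at PE[1][2]:
  c0 r1c2: 0 / 0 / 0
  c1 r1c2: 0 / 0 / 0
  c2 r1c2: 0 / 0 / 0
  c3 r1c2: 18 / 3 / 6
  c4 r1c2: 45 / 3 / 9
  c5 r1c2: 61 / 4 / 4

(row, col, cycle) = (1, 2, 5)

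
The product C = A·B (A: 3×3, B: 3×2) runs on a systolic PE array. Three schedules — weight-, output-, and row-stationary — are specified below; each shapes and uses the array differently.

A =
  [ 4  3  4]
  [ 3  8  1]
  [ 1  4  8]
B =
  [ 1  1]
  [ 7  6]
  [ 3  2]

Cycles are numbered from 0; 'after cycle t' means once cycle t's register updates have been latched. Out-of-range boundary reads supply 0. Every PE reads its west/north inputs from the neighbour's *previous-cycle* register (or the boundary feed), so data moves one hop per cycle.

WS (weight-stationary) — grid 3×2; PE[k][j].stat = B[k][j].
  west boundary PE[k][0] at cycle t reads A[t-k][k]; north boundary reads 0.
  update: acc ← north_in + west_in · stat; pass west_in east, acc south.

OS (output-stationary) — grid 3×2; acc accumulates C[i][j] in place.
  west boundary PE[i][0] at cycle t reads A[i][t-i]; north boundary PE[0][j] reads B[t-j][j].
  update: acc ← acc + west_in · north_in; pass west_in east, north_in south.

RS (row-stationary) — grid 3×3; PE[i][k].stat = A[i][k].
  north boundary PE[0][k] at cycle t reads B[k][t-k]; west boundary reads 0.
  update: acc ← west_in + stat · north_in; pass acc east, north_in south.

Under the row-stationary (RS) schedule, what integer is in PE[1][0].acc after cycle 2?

PE[1][0].acc = 3

RS on a 3×3 grid — tracing PE[1][0] and its feeders:
  0: (0,0).acc=4  regs=<4,1>
  0: (1,0).acc=0  regs=<0,0>
  1: (0,0).acc=4  regs=<4,1>
  1: (1,0).acc=3  regs=<3,1>
  2: (0,0).acc=0  regs=<0,0>
  2: (1,0).acc=3  regs=<3,1>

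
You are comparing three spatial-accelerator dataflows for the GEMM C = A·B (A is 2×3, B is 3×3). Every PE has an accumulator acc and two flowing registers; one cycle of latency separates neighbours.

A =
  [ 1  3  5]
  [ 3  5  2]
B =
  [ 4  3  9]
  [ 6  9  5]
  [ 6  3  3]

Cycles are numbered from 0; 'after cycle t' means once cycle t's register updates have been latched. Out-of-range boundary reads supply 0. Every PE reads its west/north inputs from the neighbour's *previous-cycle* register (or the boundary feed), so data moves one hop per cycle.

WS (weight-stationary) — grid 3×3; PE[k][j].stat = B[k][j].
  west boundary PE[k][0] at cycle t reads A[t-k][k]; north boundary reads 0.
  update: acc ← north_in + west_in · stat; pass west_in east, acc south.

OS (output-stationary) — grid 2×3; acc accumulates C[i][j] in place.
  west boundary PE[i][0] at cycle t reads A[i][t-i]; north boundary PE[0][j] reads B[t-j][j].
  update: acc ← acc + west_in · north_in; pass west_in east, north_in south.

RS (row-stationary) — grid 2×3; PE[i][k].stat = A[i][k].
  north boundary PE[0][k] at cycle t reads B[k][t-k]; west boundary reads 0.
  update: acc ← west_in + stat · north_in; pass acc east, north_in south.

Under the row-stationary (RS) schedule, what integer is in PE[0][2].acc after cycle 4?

RS 2×3: PE[0][2] cycle-by-cycle (with neighbour feeds):
  [0] (0,1) acc=0 (h:0 v:0)
  [0] (0,2) acc=0 (h:0 v:0)
  [1] (0,1) acc=22 (h:22 v:6)
  [1] (0,2) acc=0 (h:0 v:0)
  [2] (0,1) acc=30 (h:30 v:9)
  [2] (0,2) acc=52 (h:52 v:6)
  [3] (0,1) acc=24 (h:24 v:5)
  [3] (0,2) acc=45 (h:45 v:3)
  [4] (0,1) acc=0 (h:0 v:0)
  [4] (0,2) acc=39 (h:39 v:3)

PE[0][2].acc = 39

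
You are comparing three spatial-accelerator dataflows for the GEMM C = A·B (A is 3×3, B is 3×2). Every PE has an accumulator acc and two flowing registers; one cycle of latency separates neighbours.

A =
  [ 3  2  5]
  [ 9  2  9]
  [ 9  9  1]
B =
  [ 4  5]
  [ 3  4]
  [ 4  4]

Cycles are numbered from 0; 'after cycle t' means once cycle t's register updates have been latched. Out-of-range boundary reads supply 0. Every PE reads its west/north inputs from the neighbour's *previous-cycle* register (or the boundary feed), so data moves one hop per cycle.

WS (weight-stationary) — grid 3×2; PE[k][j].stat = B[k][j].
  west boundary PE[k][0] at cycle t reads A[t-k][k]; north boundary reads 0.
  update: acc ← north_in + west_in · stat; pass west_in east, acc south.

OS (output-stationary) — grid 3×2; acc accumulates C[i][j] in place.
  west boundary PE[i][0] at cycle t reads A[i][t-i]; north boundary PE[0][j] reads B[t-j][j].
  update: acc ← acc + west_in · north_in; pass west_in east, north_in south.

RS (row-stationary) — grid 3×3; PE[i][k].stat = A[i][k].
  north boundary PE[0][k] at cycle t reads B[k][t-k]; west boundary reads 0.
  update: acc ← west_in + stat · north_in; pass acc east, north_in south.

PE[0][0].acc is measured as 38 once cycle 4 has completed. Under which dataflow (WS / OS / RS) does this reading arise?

dataflow = OS

WS (3×2 grid), PE[0][0]:
  step 0 · PE0,0: acc=12; fwd→3 fwd↓12
  step 1 · PE0,0: acc=36; fwd→9 fwd↓36
  step 2 · PE0,0: acc=36; fwd→9 fwd↓36
  step 3 · PE0,0: acc=0; fwd→0 fwd↓0
  step 4 · PE0,0: acc=0; fwd→0 fwd↓0
OS (3×2 grid), PE[0][0]:
  step 0 · PE0,0: acc=12; fwd→3 fwd↓4
  step 1 · PE0,0: acc=18; fwd→2 fwd↓3
  step 2 · PE0,0: acc=38; fwd→5 fwd↓4
  step 3 · PE0,0: acc=38; fwd→0 fwd↓0
  step 4 · PE0,0: acc=38; fwd→0 fwd↓0
RS (3×3 grid), PE[0][0]:
  step 0 · PE0,0: acc=12; fwd→12 fwd↓4
  step 1 · PE0,0: acc=15; fwd→15 fwd↓5
  step 2 · PE0,0: acc=0; fwd→0 fwd↓0
  step 3 · PE0,0: acc=0; fwd→0 fwd↓0
  step 4 · PE0,0: acc=0; fwd→0 fwd↓0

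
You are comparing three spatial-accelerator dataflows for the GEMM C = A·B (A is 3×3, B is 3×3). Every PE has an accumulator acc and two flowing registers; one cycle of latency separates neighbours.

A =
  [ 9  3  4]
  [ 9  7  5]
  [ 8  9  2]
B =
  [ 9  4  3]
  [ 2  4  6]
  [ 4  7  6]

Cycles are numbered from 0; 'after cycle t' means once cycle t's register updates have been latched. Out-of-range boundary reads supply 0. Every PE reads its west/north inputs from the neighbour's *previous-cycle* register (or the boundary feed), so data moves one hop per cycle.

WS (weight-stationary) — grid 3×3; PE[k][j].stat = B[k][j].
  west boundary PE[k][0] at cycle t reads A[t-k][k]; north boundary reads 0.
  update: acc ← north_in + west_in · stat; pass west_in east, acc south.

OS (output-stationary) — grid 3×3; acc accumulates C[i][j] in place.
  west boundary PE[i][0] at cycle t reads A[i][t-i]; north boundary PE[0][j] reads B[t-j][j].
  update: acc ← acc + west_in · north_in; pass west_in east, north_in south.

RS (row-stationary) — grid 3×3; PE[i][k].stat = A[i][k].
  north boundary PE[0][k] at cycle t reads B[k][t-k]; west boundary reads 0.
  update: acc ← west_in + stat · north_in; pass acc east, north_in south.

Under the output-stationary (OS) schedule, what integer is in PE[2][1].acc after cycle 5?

OS (3×3). Following PE[2][1] plus its west/north inputs:
  t=0 PE[1][1]: acc=0 h=0 v=0
  t=0 PE[2][0]: acc=0 h=0 v=0
  t=0 PE[2][1]: acc=0 h=0 v=0
  t=1 PE[1][1]: acc=0 h=0 v=0
  t=1 PE[2][0]: acc=0 h=0 v=0
  t=1 PE[2][1]: acc=0 h=0 v=0
  t=2 PE[1][1]: acc=36 h=9 v=4
  t=2 PE[2][0]: acc=72 h=8 v=9
  t=2 PE[2][1]: acc=0 h=0 v=0
  t=3 PE[1][1]: acc=64 h=7 v=4
  t=3 PE[2][0]: acc=90 h=9 v=2
  t=3 PE[2][1]: acc=32 h=8 v=4
  t=4 PE[1][1]: acc=99 h=5 v=7
  t=4 PE[2][0]: acc=98 h=2 v=4
  t=4 PE[2][1]: acc=68 h=9 v=4
  t=5 PE[1][1]: acc=99 h=0 v=0
  t=5 PE[2][0]: acc=98 h=0 v=0
  t=5 PE[2][1]: acc=82 h=2 v=7

PE[2][1].acc = 82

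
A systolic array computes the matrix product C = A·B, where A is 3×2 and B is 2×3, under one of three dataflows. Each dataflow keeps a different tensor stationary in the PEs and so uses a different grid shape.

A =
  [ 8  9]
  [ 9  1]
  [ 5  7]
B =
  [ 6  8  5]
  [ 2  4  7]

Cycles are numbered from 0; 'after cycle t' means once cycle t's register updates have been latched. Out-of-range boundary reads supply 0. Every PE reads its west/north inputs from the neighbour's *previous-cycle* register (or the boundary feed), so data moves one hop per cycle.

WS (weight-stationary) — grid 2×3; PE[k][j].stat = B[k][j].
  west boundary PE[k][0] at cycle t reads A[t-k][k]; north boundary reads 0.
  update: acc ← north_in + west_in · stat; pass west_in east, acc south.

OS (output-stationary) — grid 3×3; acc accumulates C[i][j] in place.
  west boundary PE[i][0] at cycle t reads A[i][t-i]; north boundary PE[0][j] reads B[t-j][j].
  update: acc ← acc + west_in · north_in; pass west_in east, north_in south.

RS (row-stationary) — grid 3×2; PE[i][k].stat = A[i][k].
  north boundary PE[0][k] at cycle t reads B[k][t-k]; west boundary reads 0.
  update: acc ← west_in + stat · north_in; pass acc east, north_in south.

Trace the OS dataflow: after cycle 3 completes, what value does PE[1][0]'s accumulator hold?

PE[1][0].acc = 56

OS on a 3×3 grid — tracing PE[1][0] and its feeders:
  [0] (0,0) acc=48 (h:8 v:6)
  [0] (1,0) acc=0 (h:0 v:0)
  [1] (0,0) acc=66 (h:9 v:2)
  [1] (1,0) acc=54 (h:9 v:6)
  [2] (0,0) acc=66 (h:0 v:0)
  [2] (1,0) acc=56 (h:1 v:2)
  [3] (0,0) acc=66 (h:0 v:0)
  [3] (1,0) acc=56 (h:0 v:0)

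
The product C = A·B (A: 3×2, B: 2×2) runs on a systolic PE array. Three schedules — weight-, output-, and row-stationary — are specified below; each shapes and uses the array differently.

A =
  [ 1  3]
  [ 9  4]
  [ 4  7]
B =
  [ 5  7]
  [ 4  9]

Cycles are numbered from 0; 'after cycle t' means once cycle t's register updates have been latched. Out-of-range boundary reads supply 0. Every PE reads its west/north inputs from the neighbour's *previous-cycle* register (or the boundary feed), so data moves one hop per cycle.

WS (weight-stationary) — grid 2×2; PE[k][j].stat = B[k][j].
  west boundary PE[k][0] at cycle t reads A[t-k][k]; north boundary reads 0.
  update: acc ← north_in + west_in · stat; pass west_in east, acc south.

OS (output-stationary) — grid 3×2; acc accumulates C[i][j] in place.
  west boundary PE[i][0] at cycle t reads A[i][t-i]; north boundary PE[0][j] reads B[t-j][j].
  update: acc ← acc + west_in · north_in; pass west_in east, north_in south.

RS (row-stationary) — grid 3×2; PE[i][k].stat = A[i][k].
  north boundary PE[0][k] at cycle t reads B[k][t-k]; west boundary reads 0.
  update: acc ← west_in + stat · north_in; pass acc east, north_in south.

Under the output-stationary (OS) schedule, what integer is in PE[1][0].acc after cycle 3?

PE[1][0].acc = 61

OS 3×2: PE[1][0] cycle-by-cycle (with neighbour feeds):
  @0  [0,0]  acc 5  |  →1  ↓5
  @0  [1,0]  acc 0  |  →0  ↓0
  @1  [0,0]  acc 17  |  →3  ↓4
  @1  [1,0]  acc 45  |  →9  ↓5
  @2  [0,0]  acc 17  |  →0  ↓0
  @2  [1,0]  acc 61  |  →4  ↓4
  @3  [0,0]  acc 17  |  →0  ↓0
  @3  [1,0]  acc 61  |  →0  ↓0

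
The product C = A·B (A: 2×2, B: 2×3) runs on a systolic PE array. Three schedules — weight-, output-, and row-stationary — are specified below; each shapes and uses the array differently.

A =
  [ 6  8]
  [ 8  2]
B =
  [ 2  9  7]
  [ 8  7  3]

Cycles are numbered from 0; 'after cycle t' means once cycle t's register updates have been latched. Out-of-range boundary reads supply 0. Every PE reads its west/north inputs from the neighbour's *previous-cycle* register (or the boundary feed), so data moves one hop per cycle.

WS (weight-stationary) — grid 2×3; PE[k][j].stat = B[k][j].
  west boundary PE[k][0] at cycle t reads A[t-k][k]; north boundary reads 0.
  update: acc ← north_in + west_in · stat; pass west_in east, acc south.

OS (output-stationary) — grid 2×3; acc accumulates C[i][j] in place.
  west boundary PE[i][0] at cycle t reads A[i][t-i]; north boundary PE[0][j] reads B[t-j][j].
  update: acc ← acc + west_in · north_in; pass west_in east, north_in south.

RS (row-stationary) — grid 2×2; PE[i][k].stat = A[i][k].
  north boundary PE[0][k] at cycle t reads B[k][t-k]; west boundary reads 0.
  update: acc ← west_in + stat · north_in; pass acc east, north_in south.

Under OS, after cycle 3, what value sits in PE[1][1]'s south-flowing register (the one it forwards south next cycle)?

register = 7

OS on a 2×3 grid — tracing PE[1][1] and its feeders:
  t=0 PE[0][1]: acc=0 h=0 v=0
  t=0 PE[1][0]: acc=0 h=0 v=0
  t=0 PE[1][1]: acc=0 h=0 v=0
  t=1 PE[0][1]: acc=54 h=6 v=9
  t=1 PE[1][0]: acc=16 h=8 v=2
  t=1 PE[1][1]: acc=0 h=0 v=0
  t=2 PE[0][1]: acc=110 h=8 v=7
  t=2 PE[1][0]: acc=32 h=2 v=8
  t=2 PE[1][1]: acc=72 h=8 v=9
  t=3 PE[0][1]: acc=110 h=0 v=0
  t=3 PE[1][0]: acc=32 h=0 v=0
  t=3 PE[1][1]: acc=86 h=2 v=7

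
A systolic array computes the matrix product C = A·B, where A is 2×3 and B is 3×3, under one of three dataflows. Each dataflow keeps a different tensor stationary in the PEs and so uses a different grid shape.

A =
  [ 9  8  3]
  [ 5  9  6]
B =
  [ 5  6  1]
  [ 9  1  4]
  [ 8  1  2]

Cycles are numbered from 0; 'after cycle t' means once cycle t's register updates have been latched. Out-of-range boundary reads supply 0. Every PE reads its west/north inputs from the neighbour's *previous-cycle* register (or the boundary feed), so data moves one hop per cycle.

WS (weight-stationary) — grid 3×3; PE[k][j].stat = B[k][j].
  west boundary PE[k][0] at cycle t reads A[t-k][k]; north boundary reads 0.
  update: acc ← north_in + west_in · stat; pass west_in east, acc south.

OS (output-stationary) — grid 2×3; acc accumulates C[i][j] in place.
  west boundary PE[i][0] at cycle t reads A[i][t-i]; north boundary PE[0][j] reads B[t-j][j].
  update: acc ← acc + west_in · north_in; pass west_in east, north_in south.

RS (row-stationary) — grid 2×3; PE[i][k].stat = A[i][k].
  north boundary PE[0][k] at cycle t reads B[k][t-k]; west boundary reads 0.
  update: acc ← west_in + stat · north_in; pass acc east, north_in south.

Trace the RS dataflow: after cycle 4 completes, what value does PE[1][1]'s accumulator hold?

RS 2×3: PE[1][1] cycle-by-cycle (with neighbour feeds):
  @0  [0,1]  acc 0  |  →0  ↓0
  @0  [1,0]  acc 0  |  →0  ↓0
  @0  [1,1]  acc 0  |  →0  ↓0
  @1  [0,1]  acc 117  |  →117  ↓9
  @1  [1,0]  acc 25  |  →25  ↓5
  @1  [1,1]  acc 0  |  →0  ↓0
  @2  [0,1]  acc 62  |  →62  ↓1
  @2  [1,0]  acc 30  |  →30  ↓6
  @2  [1,1]  acc 106  |  →106  ↓9
  @3  [0,1]  acc 41  |  →41  ↓4
  @3  [1,0]  acc 5  |  →5  ↓1
  @3  [1,1]  acc 39  |  →39  ↓1
  @4  [0,1]  acc 0  |  →0  ↓0
  @4  [1,0]  acc 0  |  →0  ↓0
  @4  [1,1]  acc 41  |  →41  ↓4

PE[1][1].acc = 41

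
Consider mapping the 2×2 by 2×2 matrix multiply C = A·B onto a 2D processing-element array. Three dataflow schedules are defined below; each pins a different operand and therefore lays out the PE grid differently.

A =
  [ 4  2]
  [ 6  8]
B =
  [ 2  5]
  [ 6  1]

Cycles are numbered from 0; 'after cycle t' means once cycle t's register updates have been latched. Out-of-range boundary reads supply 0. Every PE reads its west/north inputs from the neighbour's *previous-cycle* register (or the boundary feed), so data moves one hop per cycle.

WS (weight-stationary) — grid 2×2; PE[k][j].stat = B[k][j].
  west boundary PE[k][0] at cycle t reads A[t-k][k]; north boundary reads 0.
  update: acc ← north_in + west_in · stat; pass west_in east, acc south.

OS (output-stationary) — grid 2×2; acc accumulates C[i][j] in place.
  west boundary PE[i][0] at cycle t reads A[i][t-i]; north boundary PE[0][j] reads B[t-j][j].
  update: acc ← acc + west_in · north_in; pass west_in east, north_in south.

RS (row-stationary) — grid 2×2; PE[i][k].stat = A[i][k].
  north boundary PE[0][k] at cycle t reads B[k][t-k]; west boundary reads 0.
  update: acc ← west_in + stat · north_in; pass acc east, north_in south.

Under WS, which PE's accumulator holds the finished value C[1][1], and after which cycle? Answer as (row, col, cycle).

(row, col, cycle) = (1, 1, 3)

WS: C[1][1] accumulates in PE[1][1]:
  0: (1,1).acc=0  regs=<0,0>
  1: (1,1).acc=0  regs=<0,0>
  2: (1,1).acc=22  regs=<2,22>
  3: (1,1).acc=38  regs=<8,38>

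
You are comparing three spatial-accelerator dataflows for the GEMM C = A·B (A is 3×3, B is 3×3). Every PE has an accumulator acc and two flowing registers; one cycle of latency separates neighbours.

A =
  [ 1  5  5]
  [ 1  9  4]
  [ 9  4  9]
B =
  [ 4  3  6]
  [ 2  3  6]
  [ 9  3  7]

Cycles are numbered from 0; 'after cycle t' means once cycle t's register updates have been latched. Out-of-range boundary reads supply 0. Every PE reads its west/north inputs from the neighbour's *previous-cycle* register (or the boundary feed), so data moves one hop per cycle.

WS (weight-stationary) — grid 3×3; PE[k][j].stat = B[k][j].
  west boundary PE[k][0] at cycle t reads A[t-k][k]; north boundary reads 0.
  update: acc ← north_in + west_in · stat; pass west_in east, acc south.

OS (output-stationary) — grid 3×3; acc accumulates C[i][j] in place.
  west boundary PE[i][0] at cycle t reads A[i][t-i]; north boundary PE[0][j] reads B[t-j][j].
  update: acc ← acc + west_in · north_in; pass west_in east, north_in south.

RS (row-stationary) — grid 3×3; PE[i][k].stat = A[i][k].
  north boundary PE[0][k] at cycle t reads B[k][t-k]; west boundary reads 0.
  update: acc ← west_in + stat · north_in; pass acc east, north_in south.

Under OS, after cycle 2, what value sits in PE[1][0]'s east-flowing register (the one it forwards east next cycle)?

OS (3×3). Following PE[1][0] plus its west/north inputs:
  after 0 — PE[0][0] acc=4, pass-E 1, pass-S 4
  after 0 — PE[1][0] acc=0, pass-E 0, pass-S 0
  after 1 — PE[0][0] acc=14, pass-E 5, pass-S 2
  after 1 — PE[1][0] acc=4, pass-E 1, pass-S 4
  after 2 — PE[0][0] acc=59, pass-E 5, pass-S 9
  after 2 — PE[1][0] acc=22, pass-E 9, pass-S 2

register = 9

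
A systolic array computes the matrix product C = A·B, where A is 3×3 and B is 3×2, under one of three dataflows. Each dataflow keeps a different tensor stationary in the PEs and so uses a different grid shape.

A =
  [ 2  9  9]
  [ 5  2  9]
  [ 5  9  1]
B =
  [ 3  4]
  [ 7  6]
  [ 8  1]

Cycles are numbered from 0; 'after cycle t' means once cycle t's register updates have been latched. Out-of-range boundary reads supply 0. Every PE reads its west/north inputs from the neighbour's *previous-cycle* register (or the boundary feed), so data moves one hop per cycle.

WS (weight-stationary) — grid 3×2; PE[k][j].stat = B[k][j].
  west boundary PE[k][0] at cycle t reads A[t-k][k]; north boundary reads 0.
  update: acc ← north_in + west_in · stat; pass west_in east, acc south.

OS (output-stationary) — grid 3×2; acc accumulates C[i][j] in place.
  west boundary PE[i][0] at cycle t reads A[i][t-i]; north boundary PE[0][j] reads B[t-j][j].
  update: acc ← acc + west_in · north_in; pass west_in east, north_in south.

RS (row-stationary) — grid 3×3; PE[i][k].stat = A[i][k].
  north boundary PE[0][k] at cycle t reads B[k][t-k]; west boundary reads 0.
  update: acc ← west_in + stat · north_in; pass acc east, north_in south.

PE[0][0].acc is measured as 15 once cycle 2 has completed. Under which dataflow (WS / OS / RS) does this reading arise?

Under WS (3×2), PE[0][0]:
  t=0 PE[0][0]: acc=6 h=2 v=6
  t=1 PE[0][0]: acc=15 h=5 v=15
  t=2 PE[0][0]: acc=15 h=5 v=15
Under OS (3×2), PE[0][0]:
  t=0 PE[0][0]: acc=6 h=2 v=3
  t=1 PE[0][0]: acc=69 h=9 v=7
  t=2 PE[0][0]: acc=141 h=9 v=8
Under RS (3×3), PE[0][0]:
  t=0 PE[0][0]: acc=6 h=6 v=3
  t=1 PE[0][0]: acc=8 h=8 v=4
  t=2 PE[0][0]: acc=0 h=0 v=0

dataflow = WS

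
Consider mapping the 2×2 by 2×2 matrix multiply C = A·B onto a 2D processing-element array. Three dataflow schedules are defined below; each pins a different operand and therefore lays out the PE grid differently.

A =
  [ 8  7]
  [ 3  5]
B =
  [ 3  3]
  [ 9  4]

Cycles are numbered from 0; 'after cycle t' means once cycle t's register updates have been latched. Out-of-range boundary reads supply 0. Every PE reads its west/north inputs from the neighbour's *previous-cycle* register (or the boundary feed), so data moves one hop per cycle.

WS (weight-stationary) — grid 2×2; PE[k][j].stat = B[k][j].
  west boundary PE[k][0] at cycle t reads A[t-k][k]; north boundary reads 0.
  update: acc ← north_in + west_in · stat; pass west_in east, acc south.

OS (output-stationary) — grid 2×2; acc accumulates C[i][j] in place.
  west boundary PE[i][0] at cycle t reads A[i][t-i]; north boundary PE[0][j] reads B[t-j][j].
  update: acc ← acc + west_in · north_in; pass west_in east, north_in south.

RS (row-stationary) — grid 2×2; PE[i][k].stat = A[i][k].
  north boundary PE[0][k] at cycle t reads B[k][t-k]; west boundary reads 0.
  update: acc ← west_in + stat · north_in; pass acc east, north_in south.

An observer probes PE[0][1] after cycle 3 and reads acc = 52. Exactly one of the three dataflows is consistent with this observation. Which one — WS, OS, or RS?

Under WS (2×2), PE[0][1]:
  [0] (0,1) acc=0 (h:0 v:0)
  [1] (0,1) acc=24 (h:8 v:24)
  [2] (0,1) acc=9 (h:3 v:9)
  [3] (0,1) acc=0 (h:0 v:0)
Under OS (2×2), PE[0][1]:
  [0] (0,1) acc=0 (h:0 v:0)
  [1] (0,1) acc=24 (h:8 v:3)
  [2] (0,1) acc=52 (h:7 v:4)
  [3] (0,1) acc=52 (h:0 v:0)
Under RS (2×2), PE[0][1]:
  [0] (0,1) acc=0 (h:0 v:0)
  [1] (0,1) acc=87 (h:87 v:9)
  [2] (0,1) acc=52 (h:52 v:4)
  [3] (0,1) acc=0 (h:0 v:0)

dataflow = OS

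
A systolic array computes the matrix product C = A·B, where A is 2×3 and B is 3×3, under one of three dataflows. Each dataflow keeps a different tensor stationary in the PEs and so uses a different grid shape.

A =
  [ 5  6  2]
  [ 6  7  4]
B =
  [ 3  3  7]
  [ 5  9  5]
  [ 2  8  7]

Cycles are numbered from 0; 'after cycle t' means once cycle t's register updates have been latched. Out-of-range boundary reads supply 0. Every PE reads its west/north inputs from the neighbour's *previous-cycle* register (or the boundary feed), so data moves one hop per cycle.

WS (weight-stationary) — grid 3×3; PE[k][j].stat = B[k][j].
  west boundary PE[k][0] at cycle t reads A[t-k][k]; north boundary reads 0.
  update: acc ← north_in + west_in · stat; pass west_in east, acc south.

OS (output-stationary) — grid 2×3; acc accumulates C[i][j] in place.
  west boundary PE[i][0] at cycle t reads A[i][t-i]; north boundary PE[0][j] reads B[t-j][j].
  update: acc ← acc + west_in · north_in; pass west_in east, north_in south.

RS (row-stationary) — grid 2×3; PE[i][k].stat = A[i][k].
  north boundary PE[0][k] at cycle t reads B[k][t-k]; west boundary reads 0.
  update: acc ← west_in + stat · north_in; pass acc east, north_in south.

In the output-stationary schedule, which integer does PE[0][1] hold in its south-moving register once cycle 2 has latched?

register = 9

OS 2×3: PE[0][1] cycle-by-cycle (with neighbour feeds):
  t=0 PE[0][0]: acc=15 h=5 v=3
  t=0 PE[0][1]: acc=0 h=0 v=0
  t=1 PE[0][0]: acc=45 h=6 v=5
  t=1 PE[0][1]: acc=15 h=5 v=3
  t=2 PE[0][0]: acc=49 h=2 v=2
  t=2 PE[0][1]: acc=69 h=6 v=9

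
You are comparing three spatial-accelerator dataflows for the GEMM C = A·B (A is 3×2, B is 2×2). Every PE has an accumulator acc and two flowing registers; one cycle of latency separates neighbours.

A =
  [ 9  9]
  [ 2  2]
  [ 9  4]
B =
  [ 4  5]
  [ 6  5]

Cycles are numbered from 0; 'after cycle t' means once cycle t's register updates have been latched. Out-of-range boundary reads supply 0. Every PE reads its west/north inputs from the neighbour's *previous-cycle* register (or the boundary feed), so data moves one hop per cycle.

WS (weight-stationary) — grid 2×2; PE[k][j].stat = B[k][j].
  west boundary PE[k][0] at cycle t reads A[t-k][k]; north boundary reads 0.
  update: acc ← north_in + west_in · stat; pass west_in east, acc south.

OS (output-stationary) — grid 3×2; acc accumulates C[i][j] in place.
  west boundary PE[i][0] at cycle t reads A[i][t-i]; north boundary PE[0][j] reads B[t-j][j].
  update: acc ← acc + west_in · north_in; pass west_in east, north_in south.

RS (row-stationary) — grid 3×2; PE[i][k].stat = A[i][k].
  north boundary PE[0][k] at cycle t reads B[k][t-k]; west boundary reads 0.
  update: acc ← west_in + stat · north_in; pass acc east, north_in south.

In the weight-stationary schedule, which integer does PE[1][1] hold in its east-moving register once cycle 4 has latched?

WS 2×2: PE[1][1] cycle-by-cycle (with neighbour feeds):
  0: (0,1).acc=0  regs=<0,0>
  0: (1,0).acc=0  regs=<0,0>
  0: (1,1).acc=0  regs=<0,0>
  1: (0,1).acc=45  regs=<9,45>
  1: (1,0).acc=90  regs=<9,90>
  1: (1,1).acc=0  regs=<0,0>
  2: (0,1).acc=10  regs=<2,10>
  2: (1,0).acc=20  regs=<2,20>
  2: (1,1).acc=90  regs=<9,90>
  3: (0,1).acc=45  regs=<9,45>
  3: (1,0).acc=60  regs=<4,60>
  3: (1,1).acc=20  regs=<2,20>
  4: (0,1).acc=0  regs=<0,0>
  4: (1,0).acc=0  regs=<0,0>
  4: (1,1).acc=65  regs=<4,65>

register = 4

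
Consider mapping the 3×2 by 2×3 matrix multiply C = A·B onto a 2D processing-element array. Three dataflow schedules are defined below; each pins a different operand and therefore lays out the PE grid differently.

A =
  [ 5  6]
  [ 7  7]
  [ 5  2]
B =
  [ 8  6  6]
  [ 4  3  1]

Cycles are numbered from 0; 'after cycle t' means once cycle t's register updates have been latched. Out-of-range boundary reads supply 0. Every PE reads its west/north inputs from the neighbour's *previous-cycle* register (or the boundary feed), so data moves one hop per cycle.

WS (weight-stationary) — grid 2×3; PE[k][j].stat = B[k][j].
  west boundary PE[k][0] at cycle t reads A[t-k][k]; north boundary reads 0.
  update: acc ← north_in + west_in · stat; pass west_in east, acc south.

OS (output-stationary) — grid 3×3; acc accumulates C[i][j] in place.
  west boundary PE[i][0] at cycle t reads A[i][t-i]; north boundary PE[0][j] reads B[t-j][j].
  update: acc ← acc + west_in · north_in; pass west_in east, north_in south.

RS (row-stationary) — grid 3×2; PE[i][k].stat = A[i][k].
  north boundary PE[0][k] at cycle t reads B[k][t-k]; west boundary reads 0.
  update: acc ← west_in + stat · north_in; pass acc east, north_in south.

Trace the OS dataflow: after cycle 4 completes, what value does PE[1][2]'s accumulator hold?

OS (3×3). Following PE[1][2] plus its west/north inputs:
  t=0 PE[0][2]: acc=0 h=0 v=0
  t=0 PE[1][1]: acc=0 h=0 v=0
  t=0 PE[1][2]: acc=0 h=0 v=0
  t=1 PE[0][2]: acc=0 h=0 v=0
  t=1 PE[1][1]: acc=0 h=0 v=0
  t=1 PE[1][2]: acc=0 h=0 v=0
  t=2 PE[0][2]: acc=30 h=5 v=6
  t=2 PE[1][1]: acc=42 h=7 v=6
  t=2 PE[1][2]: acc=0 h=0 v=0
  t=3 PE[0][2]: acc=36 h=6 v=1
  t=3 PE[1][1]: acc=63 h=7 v=3
  t=3 PE[1][2]: acc=42 h=7 v=6
  t=4 PE[0][2]: acc=36 h=0 v=0
  t=4 PE[1][1]: acc=63 h=0 v=0
  t=4 PE[1][2]: acc=49 h=7 v=1

PE[1][2].acc = 49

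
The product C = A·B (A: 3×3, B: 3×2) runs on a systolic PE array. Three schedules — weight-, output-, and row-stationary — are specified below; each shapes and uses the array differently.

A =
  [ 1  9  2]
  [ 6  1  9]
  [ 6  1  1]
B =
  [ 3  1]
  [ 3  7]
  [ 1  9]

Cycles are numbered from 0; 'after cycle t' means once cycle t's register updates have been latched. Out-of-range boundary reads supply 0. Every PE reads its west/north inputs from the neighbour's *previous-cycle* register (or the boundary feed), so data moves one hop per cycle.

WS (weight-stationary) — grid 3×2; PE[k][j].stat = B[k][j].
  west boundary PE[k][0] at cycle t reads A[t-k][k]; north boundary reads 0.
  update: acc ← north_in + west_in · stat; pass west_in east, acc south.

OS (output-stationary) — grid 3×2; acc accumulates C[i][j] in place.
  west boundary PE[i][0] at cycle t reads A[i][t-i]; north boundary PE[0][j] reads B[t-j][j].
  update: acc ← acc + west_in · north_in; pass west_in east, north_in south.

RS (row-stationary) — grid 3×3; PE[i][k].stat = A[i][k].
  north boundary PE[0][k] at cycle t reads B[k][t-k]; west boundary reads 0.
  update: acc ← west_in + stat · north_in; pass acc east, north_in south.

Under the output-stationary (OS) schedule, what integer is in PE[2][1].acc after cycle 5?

PE[2][1].acc = 22

OS (3×2). Following PE[2][1] plus its west/north inputs:
  cycle 0: PE[1][1] → acc 0, east 0, south 0
  cycle 0: PE[2][0] → acc 0, east 0, south 0
  cycle 0: PE[2][1] → acc 0, east 0, south 0
  cycle 1: PE[1][1] → acc 0, east 0, south 0
  cycle 1: PE[2][0] → acc 0, east 0, south 0
  cycle 1: PE[2][1] → acc 0, east 0, south 0
  cycle 2: PE[1][1] → acc 6, east 6, south 1
  cycle 2: PE[2][0] → acc 18, east 6, south 3
  cycle 2: PE[2][1] → acc 0, east 0, south 0
  cycle 3: PE[1][1] → acc 13, east 1, south 7
  cycle 3: PE[2][0] → acc 21, east 1, south 3
  cycle 3: PE[2][1] → acc 6, east 6, south 1
  cycle 4: PE[1][1] → acc 94, east 9, south 9
  cycle 4: PE[2][0] → acc 22, east 1, south 1
  cycle 4: PE[2][1] → acc 13, east 1, south 7
  cycle 5: PE[1][1] → acc 94, east 0, south 0
  cycle 5: PE[2][0] → acc 22, east 0, south 0
  cycle 5: PE[2][1] → acc 22, east 1, south 9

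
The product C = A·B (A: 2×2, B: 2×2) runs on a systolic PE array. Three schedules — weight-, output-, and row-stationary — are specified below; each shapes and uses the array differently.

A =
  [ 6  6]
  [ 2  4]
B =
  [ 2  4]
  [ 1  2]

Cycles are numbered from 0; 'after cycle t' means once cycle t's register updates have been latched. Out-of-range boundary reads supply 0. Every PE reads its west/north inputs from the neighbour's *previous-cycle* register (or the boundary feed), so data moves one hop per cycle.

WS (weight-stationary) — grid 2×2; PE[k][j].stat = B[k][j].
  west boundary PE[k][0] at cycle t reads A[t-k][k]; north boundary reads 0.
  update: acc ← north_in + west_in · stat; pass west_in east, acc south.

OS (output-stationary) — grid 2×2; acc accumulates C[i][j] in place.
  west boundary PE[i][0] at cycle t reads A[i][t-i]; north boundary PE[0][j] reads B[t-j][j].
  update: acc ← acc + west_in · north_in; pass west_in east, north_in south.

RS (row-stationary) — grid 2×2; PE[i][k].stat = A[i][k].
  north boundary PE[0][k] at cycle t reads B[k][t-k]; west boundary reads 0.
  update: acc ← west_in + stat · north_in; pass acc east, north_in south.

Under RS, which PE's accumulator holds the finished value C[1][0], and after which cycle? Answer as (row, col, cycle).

RS — PE[1][1] is where C[1][0] collects:
  0: (1,1).acc=0  regs=<0,0>
  1: (1,1).acc=0  regs=<0,0>
  2: (1,1).acc=8  regs=<8,1>

(row, col, cycle) = (1, 1, 2)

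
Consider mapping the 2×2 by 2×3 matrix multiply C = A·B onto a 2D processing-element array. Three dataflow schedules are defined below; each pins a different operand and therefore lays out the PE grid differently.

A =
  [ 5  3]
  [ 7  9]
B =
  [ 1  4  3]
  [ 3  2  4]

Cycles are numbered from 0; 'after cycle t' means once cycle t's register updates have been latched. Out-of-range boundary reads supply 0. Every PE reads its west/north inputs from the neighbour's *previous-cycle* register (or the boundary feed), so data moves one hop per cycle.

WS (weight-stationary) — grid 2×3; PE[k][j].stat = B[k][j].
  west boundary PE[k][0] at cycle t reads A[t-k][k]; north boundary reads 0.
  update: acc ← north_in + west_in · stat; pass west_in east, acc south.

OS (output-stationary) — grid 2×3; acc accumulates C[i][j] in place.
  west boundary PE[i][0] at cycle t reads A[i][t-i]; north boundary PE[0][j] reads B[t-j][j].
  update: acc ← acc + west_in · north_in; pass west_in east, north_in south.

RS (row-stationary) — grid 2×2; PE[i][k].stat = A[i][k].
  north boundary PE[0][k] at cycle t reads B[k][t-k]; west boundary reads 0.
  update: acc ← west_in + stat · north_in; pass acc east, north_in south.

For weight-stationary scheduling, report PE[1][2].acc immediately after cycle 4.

Tracing WS — 2×3 array, target PE[1][2]:
  cycle 0: PE[0][2] → acc 0, east 0, south 0
  cycle 0: PE[1][1] → acc 0, east 0, south 0
  cycle 0: PE[1][2] → acc 0, east 0, south 0
  cycle 1: PE[0][2] → acc 0, east 0, south 0
  cycle 1: PE[1][1] → acc 0, east 0, south 0
  cycle 1: PE[1][2] → acc 0, east 0, south 0
  cycle 2: PE[0][2] → acc 15, east 5, south 15
  cycle 2: PE[1][1] → acc 26, east 3, south 26
  cycle 2: PE[1][2] → acc 0, east 0, south 0
  cycle 3: PE[0][2] → acc 21, east 7, south 21
  cycle 3: PE[1][1] → acc 46, east 9, south 46
  cycle 3: PE[1][2] → acc 27, east 3, south 27
  cycle 4: PE[0][2] → acc 0, east 0, south 0
  cycle 4: PE[1][1] → acc 0, east 0, south 0
  cycle 4: PE[1][2] → acc 57, east 9, south 57

PE[1][2].acc = 57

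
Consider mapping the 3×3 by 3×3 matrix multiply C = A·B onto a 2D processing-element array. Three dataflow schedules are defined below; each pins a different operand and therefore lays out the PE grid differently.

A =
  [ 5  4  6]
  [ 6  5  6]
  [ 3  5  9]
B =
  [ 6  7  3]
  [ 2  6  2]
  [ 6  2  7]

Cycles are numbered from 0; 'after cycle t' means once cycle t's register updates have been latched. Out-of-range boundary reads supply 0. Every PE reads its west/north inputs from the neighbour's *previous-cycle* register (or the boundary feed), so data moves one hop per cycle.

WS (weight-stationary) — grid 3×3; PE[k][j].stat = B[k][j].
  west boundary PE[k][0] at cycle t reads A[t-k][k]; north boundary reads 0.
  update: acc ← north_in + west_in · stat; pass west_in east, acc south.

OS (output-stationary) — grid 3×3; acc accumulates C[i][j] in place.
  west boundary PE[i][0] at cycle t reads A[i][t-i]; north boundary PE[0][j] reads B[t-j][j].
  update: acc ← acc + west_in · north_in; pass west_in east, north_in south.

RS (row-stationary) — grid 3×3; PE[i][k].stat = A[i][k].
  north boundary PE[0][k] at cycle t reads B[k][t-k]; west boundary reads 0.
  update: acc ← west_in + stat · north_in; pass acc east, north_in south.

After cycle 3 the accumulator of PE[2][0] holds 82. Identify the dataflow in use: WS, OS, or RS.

dataflow = WS

WS [3×3] PE[2][0] across cycles:
  [0] (2,0) acc=0 (h:0 v:0)
  [1] (2,0) acc=0 (h:0 v:0)
  [2] (2,0) acc=74 (h:6 v:74)
  [3] (2,0) acc=82 (h:6 v:82)
OS [3×3] PE[2][0] across cycles:
  [0] (2,0) acc=0 (h:0 v:0)
  [1] (2,0) acc=0 (h:0 v:0)
  [2] (2,0) acc=18 (h:3 v:6)
  [3] (2,0) acc=28 (h:5 v:2)
RS [3×3] PE[2][0] across cycles:
  [0] (2,0) acc=0 (h:0 v:0)
  [1] (2,0) acc=0 (h:0 v:0)
  [2] (2,0) acc=18 (h:18 v:6)
  [3] (2,0) acc=21 (h:21 v:7)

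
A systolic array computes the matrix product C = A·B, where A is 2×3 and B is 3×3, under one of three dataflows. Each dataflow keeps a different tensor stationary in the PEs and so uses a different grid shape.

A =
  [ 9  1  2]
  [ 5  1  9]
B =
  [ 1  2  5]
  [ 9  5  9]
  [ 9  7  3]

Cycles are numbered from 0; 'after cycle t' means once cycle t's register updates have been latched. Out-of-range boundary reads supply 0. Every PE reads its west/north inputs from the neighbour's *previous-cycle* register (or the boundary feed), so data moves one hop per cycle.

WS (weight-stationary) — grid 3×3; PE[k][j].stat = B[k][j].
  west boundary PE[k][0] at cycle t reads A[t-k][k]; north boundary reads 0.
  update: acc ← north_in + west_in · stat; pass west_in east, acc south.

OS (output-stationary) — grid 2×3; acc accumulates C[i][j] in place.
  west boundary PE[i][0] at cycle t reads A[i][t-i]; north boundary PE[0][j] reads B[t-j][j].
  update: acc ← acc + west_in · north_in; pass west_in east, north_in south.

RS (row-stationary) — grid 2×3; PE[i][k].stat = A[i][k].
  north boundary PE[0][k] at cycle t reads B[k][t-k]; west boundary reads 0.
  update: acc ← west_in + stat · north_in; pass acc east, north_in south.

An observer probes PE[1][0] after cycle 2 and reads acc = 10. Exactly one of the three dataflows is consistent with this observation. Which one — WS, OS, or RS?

WS [3×3] PE[1][0] across cycles:
  step 0 · PE1,0: acc=0; fwd→0 fwd↓0
  step 1 · PE1,0: acc=18; fwd→1 fwd↓18
  step 2 · PE1,0: acc=14; fwd→1 fwd↓14
OS [2×3] PE[1][0] across cycles:
  step 0 · PE1,0: acc=0; fwd→0 fwd↓0
  step 1 · PE1,0: acc=5; fwd→5 fwd↓1
  step 2 · PE1,0: acc=14; fwd→1 fwd↓9
RS [2×3] PE[1][0] across cycles:
  step 0 · PE1,0: acc=0; fwd→0 fwd↓0
  step 1 · PE1,0: acc=5; fwd→5 fwd↓1
  step 2 · PE1,0: acc=10; fwd→10 fwd↓2

dataflow = RS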